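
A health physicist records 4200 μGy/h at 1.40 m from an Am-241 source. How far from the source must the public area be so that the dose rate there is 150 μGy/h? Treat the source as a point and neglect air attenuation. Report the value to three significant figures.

7.41 m

Applying the 1/r² law, d₂ = d₁·√(I₁/I₂).
I₁/I₂ = 4200/150 = 28.00, so d₂ = 1.40 × √28.00 = 7.408 m.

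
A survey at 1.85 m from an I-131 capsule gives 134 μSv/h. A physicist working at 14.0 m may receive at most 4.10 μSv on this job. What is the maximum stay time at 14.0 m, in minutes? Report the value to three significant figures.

105 min

Applying the 1/r² law, rate at 14.0 m:
(1.85/14.0)² = 0.01746, so 134 × 0.01746 = 2.340 μSv/h.
Stay time = 4.10 μSv ÷ 2.340 μSv/h = 1.752 h = 105.1 min.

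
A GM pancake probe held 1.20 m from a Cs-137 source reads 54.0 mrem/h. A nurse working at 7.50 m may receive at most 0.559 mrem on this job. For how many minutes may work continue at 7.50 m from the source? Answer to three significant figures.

24.3 min

Intensity scales as (d₁/d₂)², so rate at 7.50 m:
54.0 × (1.20/7.50)² = 54.0 × 0.02560 = 1.382 mrem/h.
Stay time = 0.559 mrem ÷ 1.382 mrem/h = 0.4045 h = 24.27 min.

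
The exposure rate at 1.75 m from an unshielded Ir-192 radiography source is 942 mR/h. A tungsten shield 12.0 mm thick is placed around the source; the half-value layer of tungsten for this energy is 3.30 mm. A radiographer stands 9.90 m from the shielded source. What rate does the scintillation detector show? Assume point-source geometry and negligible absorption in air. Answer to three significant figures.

Distance alone: (1.75/9.90)² = 0.03125, so 942 × 0.03125 = 29.44 mR/h.
Shield: 12.0/3.30 = 3.636 half-value layers → attenuation 2^(−3.636) = 0.08044.
Combined: 29.44 × 0.08044 = 2.368 mR/h.

2.37 mR/h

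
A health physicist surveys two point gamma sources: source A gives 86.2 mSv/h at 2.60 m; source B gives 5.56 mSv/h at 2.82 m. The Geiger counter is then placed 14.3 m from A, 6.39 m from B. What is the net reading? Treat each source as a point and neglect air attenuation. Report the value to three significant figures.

By superposition, sum each source's inverse-square contribution:
A: 86.2 × (2.60/14.3)² = 2.850 mSv/h
B: 5.56 × (2.82/6.39)² = 1.083 mSv/h
Total = 2.850 + 1.083 = 3.933 mSv/h.

3.93 mSv/h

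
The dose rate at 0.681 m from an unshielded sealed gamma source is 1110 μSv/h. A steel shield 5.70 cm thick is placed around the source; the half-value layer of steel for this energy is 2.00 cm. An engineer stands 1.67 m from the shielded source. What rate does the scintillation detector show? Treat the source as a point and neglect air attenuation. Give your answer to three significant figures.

Distance alone: 1110 × (0.681/1.67)² = 1110 × 0.1663 = 184.6 μSv/h.
Shield: 5.70/2.00 = 2.850 half-value layers → attenuation 2^(−2.850) = 0.1387.
Combined: 184.6 × 0.1387 = 25.60 μSv/h.

25.6 μSv/h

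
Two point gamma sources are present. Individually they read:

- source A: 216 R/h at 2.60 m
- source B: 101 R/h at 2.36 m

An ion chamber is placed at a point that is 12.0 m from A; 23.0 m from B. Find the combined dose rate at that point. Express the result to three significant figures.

By superposition, sum each source's inverse-square contribution:
A: 216 × (2.60/12.0)² = 10.14 R/h
B: 101 × (2.36/23.0)² = 1.063 R/h
Total = 10.14 + 1.063 = 11.20 R/h.

11.2 R/h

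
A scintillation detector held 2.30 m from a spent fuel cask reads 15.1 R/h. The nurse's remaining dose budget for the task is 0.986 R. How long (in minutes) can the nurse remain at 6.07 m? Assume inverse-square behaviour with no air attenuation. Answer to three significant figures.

27.3 min

Using I₁d₁² = I₂d₂², rate at 6.07 m:
15.1 × (2.30/6.07)² = 15.1 × 0.1436 = 2.168 R/h.
Stay time = 0.986 R ÷ 2.168 R/h = 0.4548 h = 27.29 min.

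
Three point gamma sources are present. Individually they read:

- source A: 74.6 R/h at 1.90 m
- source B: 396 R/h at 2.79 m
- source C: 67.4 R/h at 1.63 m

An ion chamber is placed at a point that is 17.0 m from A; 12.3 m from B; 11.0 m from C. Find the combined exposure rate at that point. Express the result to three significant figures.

By superposition, sum each source's inverse-square contribution:
A: 74.6 × (1.90/17.0)² = 0.9319 R/h
B: 396 × (2.79/12.3)² = 20.37 R/h
C: 67.4 × (1.63/11.0)² = 1.480 R/h
Total = 0.9319 + 20.37 + 1.480 = 22.78 R/h.

22.8 R/h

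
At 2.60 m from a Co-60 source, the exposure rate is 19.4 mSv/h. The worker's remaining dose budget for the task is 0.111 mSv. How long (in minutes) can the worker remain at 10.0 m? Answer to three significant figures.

5.08 min

Since intensity falls as 1/r², rate at 10.0 m:
19.4 × (2.60/10.0)² = 19.4 × 0.06760 = 1.311 mSv/h.
Stay time = 0.111 mSv ÷ 1.311 mSv/h = 0.08467 h = 5.080 min.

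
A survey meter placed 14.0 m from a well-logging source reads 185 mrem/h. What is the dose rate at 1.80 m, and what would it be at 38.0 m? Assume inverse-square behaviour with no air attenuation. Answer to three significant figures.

11200 mrem/h; 25.1 mrem/h

Intensity scales as (d₁/d₂)², so
At 1.80 m: 185 × (14.0/1.80)² = 185 × 60.49 = 11190 mrem/h
At 38.0 m: 11190 × (1.80/38.0)² = 11190 × 0.002244 = 25.11 mrem/h.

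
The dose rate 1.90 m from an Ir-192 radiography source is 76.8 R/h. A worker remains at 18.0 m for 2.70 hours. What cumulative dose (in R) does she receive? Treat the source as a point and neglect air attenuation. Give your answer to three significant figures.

Applying the 1/r² law, rate at 18.0 m:
(1.90/18.0)² = 0.01114, so 76.8 × 0.01114 = 0.8556 R/h.
Dose = rate × time = 0.8556 R/h × 2.700 h = 2.310 R.

2.31 R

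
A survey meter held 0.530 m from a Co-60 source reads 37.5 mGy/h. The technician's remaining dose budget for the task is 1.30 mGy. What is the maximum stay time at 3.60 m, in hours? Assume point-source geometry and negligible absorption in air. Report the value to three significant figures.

1.60 h

Since intensity falls as 1/r², rate at 3.60 m:
(0.530/3.60)² = 0.02167, so 37.5 × 0.02167 = 0.8126 mGy/h.
Stay time = 1.30 mGy ÷ 0.8126 mGy/h = 1.600 h.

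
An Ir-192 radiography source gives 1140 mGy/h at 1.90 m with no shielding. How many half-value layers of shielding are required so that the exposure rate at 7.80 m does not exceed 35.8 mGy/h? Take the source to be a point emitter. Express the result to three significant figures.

At 7.80 m, distance alone gives 1140 × (1.90/7.80)² = 1140 × 0.05934 = 67.65 mGy/h.
Further attenuation needed: 67.65/35.8 = 1.890.
n = log₂(1.890) = 0.9184 half-value layers.

0.918 half-value layers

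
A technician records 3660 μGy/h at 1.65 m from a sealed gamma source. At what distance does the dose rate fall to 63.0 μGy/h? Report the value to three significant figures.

12.6 m

Intensity scales as (d₁/d₂)², so d₂ = d₁·√(I₁/I₂).
I₁/I₂ = 3660/63.0 = 58.10, so d₂ = 1.65 × √58.10 = 12.58 m.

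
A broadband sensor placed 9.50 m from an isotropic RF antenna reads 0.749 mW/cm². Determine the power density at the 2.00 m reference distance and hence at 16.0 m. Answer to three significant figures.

16.9 mW/cm²; 0.264 mW/cm²

Intensity scales as (d₁/d₂)², so
At 2.00 m: 0.749 × (9.50/2.00)² = 0.749 × 22.56 = 16.90 mW/cm²
At 16.0 m: 16.90 × (2.00/16.0)² = 16.90 × 0.01562 = 0.2640 mW/cm².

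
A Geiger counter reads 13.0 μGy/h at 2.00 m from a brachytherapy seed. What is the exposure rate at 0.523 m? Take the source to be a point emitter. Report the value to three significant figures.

Intensity scales as (d₁/d₂)², so the rate at 0.523 m is
(2.00/0.523)² = 14.62, so 13.0 × 14.62 = 190.1 μGy/h.

190 μGy/h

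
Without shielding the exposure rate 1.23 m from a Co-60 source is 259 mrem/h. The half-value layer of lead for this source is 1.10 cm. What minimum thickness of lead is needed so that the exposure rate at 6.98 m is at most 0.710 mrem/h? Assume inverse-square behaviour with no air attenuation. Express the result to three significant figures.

3.85 cm

At 6.98 m, distance alone gives (1.23/6.98)² = 0.03105, so 259 × 0.03105 = 8.042 mrem/h.
Further attenuation needed: 8.042/0.710 = 11.33.
n = log₂(11.33) = 3.502 half-value layers.
Thickness = 3.502 × 1.10 cm = 3.852 cm.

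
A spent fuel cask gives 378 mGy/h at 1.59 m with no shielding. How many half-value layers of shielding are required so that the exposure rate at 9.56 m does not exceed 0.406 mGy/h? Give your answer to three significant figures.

At 9.56 m, distance alone gives 378 × (1.59/9.56)² = 378 × 0.02766 = 10.46 mGy/h.
Further attenuation needed: 10.46/0.406 = 25.76.
n = log₂(25.76) = 4.687 half-value layers.

4.69 half-value layers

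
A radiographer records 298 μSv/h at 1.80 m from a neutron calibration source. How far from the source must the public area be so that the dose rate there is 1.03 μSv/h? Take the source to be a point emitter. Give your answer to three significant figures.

Since intensity falls as 1/r², d₂ = d₁·√(I₁/I₂).
I₁/I₂ = 298/1.03 = 289.3, so d₂ = 1.80 × √289.3 = 30.62 m.

30.6 m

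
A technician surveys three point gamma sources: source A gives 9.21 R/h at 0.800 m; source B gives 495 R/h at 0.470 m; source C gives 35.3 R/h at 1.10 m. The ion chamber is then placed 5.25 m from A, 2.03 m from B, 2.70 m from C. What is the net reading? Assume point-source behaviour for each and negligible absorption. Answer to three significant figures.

By superposition, sum each source's inverse-square contribution:
A: 9.21 × (0.800/5.25)² = 0.2139 R/h
B: 495 × (0.470/2.03)² = 26.53 R/h
C: 35.3 × (1.10/2.70)² = 5.859 R/h
Total = 0.2139 + 26.53 + 5.859 = 32.60 R/h.

32.6 R/h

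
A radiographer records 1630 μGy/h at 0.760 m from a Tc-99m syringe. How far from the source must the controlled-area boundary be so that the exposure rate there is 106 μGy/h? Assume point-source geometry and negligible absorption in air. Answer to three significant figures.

By the inverse-square law, d₂ = d₁·√(I₁/I₂).
I₁/I₂ = 1630/106 = 15.38, so d₂ = 0.760 × √15.38 = 2.981 m.

2.98 m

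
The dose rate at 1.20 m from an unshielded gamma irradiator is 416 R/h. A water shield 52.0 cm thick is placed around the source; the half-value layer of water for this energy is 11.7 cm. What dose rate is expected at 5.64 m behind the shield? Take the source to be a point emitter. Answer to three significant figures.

Distance alone: 416 × (1.20/5.64)² = 416 × 0.04527 = 18.83 R/h.
Shield: 52.0/11.7 = 4.444 half-value layers → attenuation 2^(−4.444) = 0.04594.
Combined: 18.83 × 0.04594 = 0.8651 R/h.

0.865 R/h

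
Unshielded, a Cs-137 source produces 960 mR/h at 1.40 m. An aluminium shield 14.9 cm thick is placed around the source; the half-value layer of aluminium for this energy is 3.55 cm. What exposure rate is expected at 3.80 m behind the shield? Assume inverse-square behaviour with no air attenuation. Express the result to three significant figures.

Distance alone: (1.40/3.80)² = 0.1357, so 960 × 0.1357 = 130.3 mR/h.
Shield: 14.9/3.55 = 4.197 half-value layers → attenuation 2^(−4.197) = 0.05452.
Combined: 130.3 × 0.05452 = 7.104 mR/h.

7.10 mR/h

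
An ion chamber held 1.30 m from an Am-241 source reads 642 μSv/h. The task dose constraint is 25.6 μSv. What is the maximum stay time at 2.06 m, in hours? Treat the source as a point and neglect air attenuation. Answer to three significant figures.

0.100 h

Applying the 1/r² law, rate at 2.06 m:
642 × (1.30/2.06)² = 642 × 0.3982 = 255.6 μSv/h.
Stay time = 25.6 μSv ÷ 255.6 μSv/h = 0.1002 h.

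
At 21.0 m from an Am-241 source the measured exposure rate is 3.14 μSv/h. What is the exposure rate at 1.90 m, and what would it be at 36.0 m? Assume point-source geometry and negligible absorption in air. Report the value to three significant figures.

384 μSv/h; 1.07 μSv/h

Applying the 1/r² law,
At 1.90 m: 3.14 × (21.0/1.90)² = 3.14 × 122.2 = 383.7 μSv/h
At 36.0 m: 383.7 × (1.90/36.0)² = 383.7 × 0.002785 = 1.069 μSv/h.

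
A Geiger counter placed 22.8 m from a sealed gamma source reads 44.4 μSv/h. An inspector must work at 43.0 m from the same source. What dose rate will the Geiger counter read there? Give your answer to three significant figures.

Intensity scales as (d₁/d₂)², so scaling from 22.8 m to 43.0 m:
44.4 × (22.8/43.0)² = 44.4 × 0.2811 = 12.48 μSv/h.

12.5 μSv/h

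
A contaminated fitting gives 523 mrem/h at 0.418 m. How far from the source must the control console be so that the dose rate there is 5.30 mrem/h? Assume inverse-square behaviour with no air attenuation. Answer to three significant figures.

Since intensity falls as 1/r², d₂ = d₁·√(I₁/I₂).
I₁/I₂ = 523/5.30 = 98.68, so d₂ = 0.418 × √98.68 = 4.152 m.

4.15 m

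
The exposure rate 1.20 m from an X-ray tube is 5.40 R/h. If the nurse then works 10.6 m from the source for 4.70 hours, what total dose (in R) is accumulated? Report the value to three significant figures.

By the inverse-square law, rate at 10.6 m:
5.40 × (1.20/10.6)² = 5.40 × 0.01282 = 0.06923 R/h.
Dose = rate × time = 0.06923 R/h × 4.700 h = 0.3254 R.

0.325 R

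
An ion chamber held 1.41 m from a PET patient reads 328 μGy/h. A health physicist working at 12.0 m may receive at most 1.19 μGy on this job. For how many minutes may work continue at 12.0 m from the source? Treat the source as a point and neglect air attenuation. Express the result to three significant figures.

Using I₁d₁² = I₂d₂², rate at 12.0 m:
328 × (1.41/12.0)² = 328 × 0.01381 = 4.530 μGy/h.
Stay time = 1.19 μGy ÷ 4.530 μGy/h = 0.2627 h = 15.76 min.

15.8 min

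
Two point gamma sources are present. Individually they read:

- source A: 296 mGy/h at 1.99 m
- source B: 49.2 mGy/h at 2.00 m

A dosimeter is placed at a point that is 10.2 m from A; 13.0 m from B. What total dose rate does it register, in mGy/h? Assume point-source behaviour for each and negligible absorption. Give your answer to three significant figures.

12.4 mGy/h

By superposition, sum each source's inverse-square contribution:
A: 296 × (1.99/10.2)² = 11.27 mGy/h
B: 49.2 × (2.00/13.0)² = 1.164 mGy/h
Total = 11.27 + 1.164 = 12.43 mGy/h.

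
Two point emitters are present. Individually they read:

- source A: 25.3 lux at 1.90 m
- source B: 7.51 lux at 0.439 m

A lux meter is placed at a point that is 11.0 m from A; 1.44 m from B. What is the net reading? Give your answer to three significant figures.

Each source contributes Iᵢ·(dᵢ/rᵢ)²; contributions add.
A: 25.3 × (1.90/11.0)² = 0.7548 lux
B: 7.51 × (0.439/1.44)² = 0.6980 lux
Total = 0.7548 + 0.6980 = 1.453 lux.

1.45 lux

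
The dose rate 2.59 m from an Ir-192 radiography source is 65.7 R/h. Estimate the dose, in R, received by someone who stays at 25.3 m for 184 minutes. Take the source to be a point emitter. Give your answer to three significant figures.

Using I₁d₁² = I₂d₂², rate at 25.3 m:
(2.59/25.3)² = 0.01048, so 65.7 × 0.01048 = 0.6885 R/h.
Dose = rate × time = 0.6885 R/h × 3.067 h = 2.112 R.

2.11 R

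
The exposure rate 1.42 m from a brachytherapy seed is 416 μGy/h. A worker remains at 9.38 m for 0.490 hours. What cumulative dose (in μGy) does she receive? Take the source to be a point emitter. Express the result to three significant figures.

Intensity scales as (d₁/d₂)², so rate at 9.38 m:
(1.42/9.38)² = 0.02292, so 416 × 0.02292 = 9.535 μGy/h.
Dose = rate × time = 9.535 μGy/h × 0.4900 h = 4.672 μGy.

4.67 μGy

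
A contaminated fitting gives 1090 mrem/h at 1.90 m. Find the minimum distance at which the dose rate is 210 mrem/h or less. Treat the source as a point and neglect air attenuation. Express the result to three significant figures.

4.33 m

By the inverse-square law, d₂ = d₁·√(I₁/I₂).
I₁/I₂ = 1090/210 = 5.190, so d₂ = 1.90 × √5.190 = 4.328 m.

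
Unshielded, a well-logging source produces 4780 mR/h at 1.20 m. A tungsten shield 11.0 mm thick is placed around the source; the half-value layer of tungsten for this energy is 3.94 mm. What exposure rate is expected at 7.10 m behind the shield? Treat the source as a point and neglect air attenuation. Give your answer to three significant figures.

Distance alone: (1.20/7.10)² = 0.02857, so 4780 × 0.02857 = 136.6 mR/h.
Shield: 11.0/3.94 = 2.792 half-value layers → attenuation 2^(−2.792) = 0.1444.
Combined: 136.6 × 0.1444 = 19.73 mR/h.

19.7 mR/h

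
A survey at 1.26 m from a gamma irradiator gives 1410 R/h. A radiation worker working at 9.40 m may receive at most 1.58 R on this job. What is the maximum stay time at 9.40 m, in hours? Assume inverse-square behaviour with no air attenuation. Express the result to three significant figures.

Using I₁d₁² = I₂d₂², rate at 9.40 m:
1410 × (1.26/9.40)² = 1410 × 0.01797 = 25.34 R/h.
Stay time = 1.58 R ÷ 25.34 R/h = 0.06235 h.

0.0624 h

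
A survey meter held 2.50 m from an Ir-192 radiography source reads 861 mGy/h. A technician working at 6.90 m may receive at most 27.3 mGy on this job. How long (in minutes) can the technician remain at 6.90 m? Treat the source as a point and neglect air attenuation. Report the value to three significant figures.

14.5 min

Applying the 1/r² law, rate at 6.90 m:
(2.50/6.90)² = 0.1313, so 861 × 0.1313 = 113.0 mGy/h.
Stay time = 27.3 mGy ÷ 113.0 mGy/h = 0.2416 h = 14.50 min.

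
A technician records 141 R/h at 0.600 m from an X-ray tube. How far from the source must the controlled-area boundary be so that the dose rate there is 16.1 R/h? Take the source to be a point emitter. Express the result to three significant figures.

By the inverse-square law, d₂ = d₁·√(I₁/I₂).
I₁/I₂ = 141/16.1 = 8.758, so d₂ = 0.600 × √8.758 = 1.776 m.

1.78 m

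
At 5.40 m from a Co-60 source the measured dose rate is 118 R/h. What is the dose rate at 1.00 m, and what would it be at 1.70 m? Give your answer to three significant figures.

3440 R/h; 1190 R/h

By the inverse-square law,
At 1.00 m: (5.40/1.00)² = 29.16, so 118 × 29.16 = 3441 R/h
At 1.70 m: 3441 × (1.00/1.70)² = 3441 × 0.3460 = 1191 R/h.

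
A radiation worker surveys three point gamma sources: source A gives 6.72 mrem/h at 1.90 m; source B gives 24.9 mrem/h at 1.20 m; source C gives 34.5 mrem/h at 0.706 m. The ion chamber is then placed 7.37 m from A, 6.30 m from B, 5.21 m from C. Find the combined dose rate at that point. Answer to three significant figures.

1.98 mrem/h

By superposition, sum each source's inverse-square contribution:
A: 6.72 × (1.90/7.37)² = 0.4466 mrem/h
B: 24.9 × (1.20/6.30)² = 0.9034 mrem/h
C: 34.5 × (0.706/5.21)² = 0.6335 mrem/h
Total = 0.4466 + 0.9034 + 0.6335 = 1.983 mrem/h.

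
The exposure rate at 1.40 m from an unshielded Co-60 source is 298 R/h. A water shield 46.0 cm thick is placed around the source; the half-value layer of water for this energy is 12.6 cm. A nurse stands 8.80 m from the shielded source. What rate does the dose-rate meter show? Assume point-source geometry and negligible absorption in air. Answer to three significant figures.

Distance alone: (1.40/8.80)² = 0.02531, so 298 × 0.02531 = 7.542 R/h.
Shield: 46.0/12.6 = 3.651 half-value layers → attenuation 2^(−3.651) = 0.07960.
Combined: 7.542 × 0.07960 = 0.6003 R/h.

0.600 R/h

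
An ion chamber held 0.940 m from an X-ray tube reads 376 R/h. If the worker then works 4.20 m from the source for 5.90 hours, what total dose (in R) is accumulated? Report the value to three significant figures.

Intensity scales as (d₁/d₂)², so rate at 4.20 m:
(0.940/4.20)² = 0.05009, so 376 × 0.05009 = 18.83 R/h.
Dose = rate × time = 18.83 R/h × 5.900 h = 111.1 R.

111 R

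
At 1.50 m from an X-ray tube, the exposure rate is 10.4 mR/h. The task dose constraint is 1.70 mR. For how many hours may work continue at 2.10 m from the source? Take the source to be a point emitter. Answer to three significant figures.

Using I₁d₁² = I₂d₂², rate at 2.10 m:
10.4 × (1.50/2.10)² = 10.4 × 0.5102 = 5.306 mR/h.
Stay time = 1.70 mR ÷ 5.306 mR/h = 0.3204 h.

0.320 h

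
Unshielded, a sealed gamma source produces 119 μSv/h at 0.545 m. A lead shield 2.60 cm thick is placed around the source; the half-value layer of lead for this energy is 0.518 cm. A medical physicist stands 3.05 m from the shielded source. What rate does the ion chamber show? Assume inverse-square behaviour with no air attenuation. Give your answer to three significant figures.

0.117 μSv/h

Distance alone: (0.545/3.05)² = 0.03193, so 119 × 0.03193 = 3.800 μSv/h.
Shield: 2.60/0.518 = 5.019 half-value layers → attenuation 2^(−5.019) = 0.03084.
Combined: 3.800 × 0.03084 = 0.1172 μSv/h.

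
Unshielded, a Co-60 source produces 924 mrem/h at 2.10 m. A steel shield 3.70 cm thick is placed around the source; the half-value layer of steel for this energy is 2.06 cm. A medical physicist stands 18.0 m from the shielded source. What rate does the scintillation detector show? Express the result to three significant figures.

3.62 mrem/h

Distance alone: (2.10/18.0)² = 0.01361, so 924 × 0.01361 = 12.58 mrem/h.
Shield: 3.70/2.06 = 1.796 half-value layers → attenuation 2^(−1.796) = 0.2880.
Combined: 12.58 × 0.2880 = 3.623 mrem/h.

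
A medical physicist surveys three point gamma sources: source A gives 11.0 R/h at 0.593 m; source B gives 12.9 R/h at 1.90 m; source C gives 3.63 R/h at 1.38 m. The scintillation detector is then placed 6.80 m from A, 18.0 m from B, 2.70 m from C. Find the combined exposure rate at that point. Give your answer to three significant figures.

Each source contributes Iᵢ·(dᵢ/rᵢ)²; contributions add.
A: 11.0 × (0.593/6.80)² = 0.08365 R/h
B: 12.9 × (1.90/18.0)² = 0.1437 R/h
C: 3.63 × (1.38/2.70)² = 0.9483 R/h
Total = 0.08365 + 0.1437 + 0.9483 = 1.176 R/h.

1.18 R/h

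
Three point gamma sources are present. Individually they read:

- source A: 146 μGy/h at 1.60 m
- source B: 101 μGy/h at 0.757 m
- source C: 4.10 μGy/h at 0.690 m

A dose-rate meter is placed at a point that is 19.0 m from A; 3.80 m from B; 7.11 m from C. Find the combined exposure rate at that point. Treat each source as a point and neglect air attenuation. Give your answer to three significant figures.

5.08 μGy/h

Each source contributes Iᵢ·(dᵢ/rᵢ)²; contributions add.
A: 146 × (1.60/19.0)² = 1.035 μGy/h
B: 101 × (0.757/3.80)² = 4.008 μGy/h
C: 4.10 × (0.690/7.11)² = 0.03861 μGy/h
Total = 1.035 + 4.008 + 0.03861 = 5.082 μGy/h.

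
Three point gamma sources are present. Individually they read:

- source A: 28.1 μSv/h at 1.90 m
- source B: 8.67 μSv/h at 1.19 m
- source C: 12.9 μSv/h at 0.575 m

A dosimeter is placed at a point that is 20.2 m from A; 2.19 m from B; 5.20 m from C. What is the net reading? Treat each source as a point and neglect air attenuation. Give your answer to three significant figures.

Each source contributes Iᵢ·(dᵢ/rᵢ)²; contributions add.
A: 28.1 × (1.90/20.2)² = 0.2486 μSv/h
B: 8.67 × (1.19/2.19)² = 2.560 μSv/h
C: 12.9 × (0.575/5.20)² = 0.1577 μSv/h
Total = 0.2486 + 2.560 + 0.1577 = 2.966 μSv/h.

2.97 μSv/h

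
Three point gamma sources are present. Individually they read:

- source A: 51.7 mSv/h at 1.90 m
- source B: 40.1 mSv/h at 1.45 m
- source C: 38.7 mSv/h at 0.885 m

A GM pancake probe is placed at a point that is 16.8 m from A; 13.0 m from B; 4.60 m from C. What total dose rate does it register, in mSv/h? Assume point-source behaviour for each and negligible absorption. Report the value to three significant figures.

2.59 mSv/h

Each source contributes Iᵢ·(dᵢ/rᵢ)²; contributions add.
A: 51.7 × (1.90/16.8)² = 0.6613 mSv/h
B: 40.1 × (1.45/13.0)² = 0.4989 mSv/h
C: 38.7 × (0.885/4.60)² = 1.432 mSv/h
Total = 0.6613 + 0.4989 + 1.432 = 2.592 mSv/h.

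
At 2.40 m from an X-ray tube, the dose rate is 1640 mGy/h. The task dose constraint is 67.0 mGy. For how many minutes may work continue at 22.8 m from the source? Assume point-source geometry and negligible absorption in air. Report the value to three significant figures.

221 min

By the inverse-square law, rate at 22.8 m:
(2.40/22.8)² = 0.01108, so 1640 × 0.01108 = 18.17 mGy/h.
Stay time = 67.0 mGy ÷ 18.17 mGy/h = 3.687 h = 221.2 min.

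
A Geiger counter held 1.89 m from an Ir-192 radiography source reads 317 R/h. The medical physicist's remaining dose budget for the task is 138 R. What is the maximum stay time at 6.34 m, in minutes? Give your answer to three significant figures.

294 min

By the inverse-square law, rate at 6.34 m:
317 × (1.89/6.34)² = 317 × 0.08887 = 28.17 R/h.
Stay time = 138 R ÷ 28.17 R/h = 4.899 h = 293.9 min.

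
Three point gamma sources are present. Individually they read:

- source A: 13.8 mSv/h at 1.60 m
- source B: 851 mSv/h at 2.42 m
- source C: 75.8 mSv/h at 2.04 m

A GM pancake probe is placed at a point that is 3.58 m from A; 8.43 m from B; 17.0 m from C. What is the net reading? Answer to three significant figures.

74.0 mSv/h

Each source contributes Iᵢ·(dᵢ/rᵢ)²; contributions add.
A: 13.8 × (1.60/3.58)² = 2.756 mSv/h
B: 851 × (2.42/8.43)² = 70.13 mSv/h
C: 75.8 × (2.04/17.0)² = 1.092 mSv/h
Total = 2.756 + 70.13 + 1.092 = 73.98 mSv/h.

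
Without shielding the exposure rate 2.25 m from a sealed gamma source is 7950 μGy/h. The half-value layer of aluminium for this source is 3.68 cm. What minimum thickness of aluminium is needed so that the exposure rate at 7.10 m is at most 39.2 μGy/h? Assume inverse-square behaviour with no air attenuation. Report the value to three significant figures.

At 7.10 m, distance alone gives (2.25/7.10)² = 0.1004, so 7950 × 0.1004 = 798.2 μGy/h.
Further attenuation needed: 798.2/39.2 = 20.36.
n = log₂(20.36) = 4.348 half-value layers.
Thickness = 4.348 × 3.68 cm = 16.00 cm.

16.0 cm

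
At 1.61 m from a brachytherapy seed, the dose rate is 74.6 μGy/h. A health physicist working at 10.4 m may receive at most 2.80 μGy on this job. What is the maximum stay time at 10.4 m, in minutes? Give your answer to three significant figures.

94.0 min

Intensity scales as (d₁/d₂)², so rate at 10.4 m:
74.6 × (1.61/10.4)² = 74.6 × 0.02397 = 1.788 μGy/h.
Stay time = 2.80 μGy ÷ 1.788 μGy/h = 1.566 h = 93.96 min.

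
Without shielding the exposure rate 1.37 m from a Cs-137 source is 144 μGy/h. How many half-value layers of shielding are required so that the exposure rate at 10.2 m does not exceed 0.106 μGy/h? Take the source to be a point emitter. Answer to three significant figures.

4.62 half-value layers

At 10.2 m, distance alone gives 144 × (1.37/10.2)² = 144 × 0.01804 = 2.598 μGy/h.
Further attenuation needed: 2.598/0.106 = 24.51.
n = log₂(24.51) = 4.615 half-value layers.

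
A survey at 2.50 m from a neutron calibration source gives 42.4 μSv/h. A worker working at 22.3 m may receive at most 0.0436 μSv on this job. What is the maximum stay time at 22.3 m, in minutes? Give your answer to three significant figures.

Applying the 1/r² law, rate at 22.3 m:
(2.50/22.3)² = 0.01257, so 42.4 × 0.01257 = 0.5330 μSv/h.
Stay time = 0.0436 μSv ÷ 0.5330 μSv/h = 0.08180 h = 4.908 min.

4.91 min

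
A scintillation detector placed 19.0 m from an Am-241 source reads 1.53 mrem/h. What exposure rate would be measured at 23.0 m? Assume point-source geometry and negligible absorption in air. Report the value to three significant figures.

1.04 mrem/h

By the inverse-square law, scaling from 19.0 m to 23.0 m:
1.53 × (19.0/23.0)² = 1.53 × 0.6824 = 1.044 mrem/h.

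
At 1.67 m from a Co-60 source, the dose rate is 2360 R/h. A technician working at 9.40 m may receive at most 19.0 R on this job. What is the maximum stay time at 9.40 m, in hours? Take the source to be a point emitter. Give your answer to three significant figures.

Since intensity falls as 1/r², rate at 9.40 m:
(1.67/9.40)² = 0.03156, so 2360 × 0.03156 = 74.48 R/h.
Stay time = 19.0 R ÷ 74.48 R/h = 0.2551 h.

0.255 h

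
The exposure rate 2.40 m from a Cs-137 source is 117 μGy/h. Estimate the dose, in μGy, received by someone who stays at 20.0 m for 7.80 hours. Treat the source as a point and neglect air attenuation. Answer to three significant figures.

13.1 μGy

Applying the 1/r² law, rate at 20.0 m:
117 × (2.40/20.0)² = 117 × 0.01440 = 1.685 μGy/h.
Dose = rate × time = 1.685 μGy/h × 7.800 h = 13.14 μGy.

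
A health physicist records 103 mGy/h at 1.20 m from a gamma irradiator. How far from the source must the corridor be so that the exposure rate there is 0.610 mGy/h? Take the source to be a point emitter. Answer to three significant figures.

15.6 m

Since intensity falls as 1/r², d₂ = d₁·√(I₁/I₂).
I₁/I₂ = 103/0.610 = 168.9, so d₂ = 1.20 × √168.9 = 15.60 m.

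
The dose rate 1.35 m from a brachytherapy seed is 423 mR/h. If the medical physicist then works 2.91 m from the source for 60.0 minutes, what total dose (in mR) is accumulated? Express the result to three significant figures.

Applying the 1/r² law, rate at 2.91 m:
(1.35/2.91)² = 0.2152, so 423 × 0.2152 = 91.03 mR/h.
Dose = rate × time = 91.03 mR/h × 1.000 h = 91.03 mR.

91.0 mR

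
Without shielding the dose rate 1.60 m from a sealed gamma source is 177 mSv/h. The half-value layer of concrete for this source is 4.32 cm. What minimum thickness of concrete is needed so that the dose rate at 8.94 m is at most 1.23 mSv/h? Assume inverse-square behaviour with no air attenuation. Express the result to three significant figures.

9.52 cm

At 8.94 m, distance alone gives 177 × (1.60/8.94)² = 177 × 0.03203 = 5.669 mSv/h.
Further attenuation needed: 5.669/1.23 = 4.609.
n = log₂(4.609) = 2.204 half-value layers.
Thickness = 2.204 × 4.32 cm = 9.521 cm.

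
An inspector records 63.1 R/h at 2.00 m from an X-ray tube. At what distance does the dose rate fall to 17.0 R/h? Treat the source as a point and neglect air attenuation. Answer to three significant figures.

Intensity scales as (d₁/d₂)², so d₂ = d₁·√(I₁/I₂).
I₁/I₂ = 63.1/17.0 = 3.712, so d₂ = 2.00 × √3.712 = 3.853 m.

3.85 m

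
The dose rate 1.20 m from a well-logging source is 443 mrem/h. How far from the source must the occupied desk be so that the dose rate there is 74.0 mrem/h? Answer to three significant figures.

Since intensity falls as 1/r², d₂ = d₁·√(I₁/I₂).
I₁/I₂ = 443/74.0 = 5.986, so d₂ = 1.20 × √5.986 = 2.936 m.

2.94 m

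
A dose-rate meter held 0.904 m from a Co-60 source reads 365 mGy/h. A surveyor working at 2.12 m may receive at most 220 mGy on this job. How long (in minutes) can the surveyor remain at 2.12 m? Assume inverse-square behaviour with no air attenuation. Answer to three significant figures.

By the inverse-square law, rate at 2.12 m:
(0.904/2.12)² = 0.1818, so 365 × 0.1818 = 66.36 mGy/h.
Stay time = 220 mGy ÷ 66.36 mGy/h = 3.315 h = 198.9 min.

199 min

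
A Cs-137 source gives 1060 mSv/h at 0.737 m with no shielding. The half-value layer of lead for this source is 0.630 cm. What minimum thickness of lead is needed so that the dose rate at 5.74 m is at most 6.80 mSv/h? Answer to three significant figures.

0.858 cm

At 5.74 m, distance alone gives (0.737/5.74)² = 0.01649, so 1060 × 0.01649 = 17.48 mSv/h.
Further attenuation needed: 17.48/6.80 = 2.571.
n = log₂(2.571) = 1.362 half-value layers.
Thickness = 1.362 × 0.630 cm = 0.8581 cm.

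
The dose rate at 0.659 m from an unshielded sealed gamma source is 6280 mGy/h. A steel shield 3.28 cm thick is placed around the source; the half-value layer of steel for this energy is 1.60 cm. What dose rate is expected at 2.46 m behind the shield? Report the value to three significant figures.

Distance alone: 6280 × (0.659/2.46)² = 6280 × 0.07176 = 450.7 mGy/h.
Shield: 3.28/1.60 = 2.050 half-value layers → attenuation 2^(−2.050) = 0.2415.
Combined: 450.7 × 0.2415 = 108.8 mGy/h.

109 mGy/h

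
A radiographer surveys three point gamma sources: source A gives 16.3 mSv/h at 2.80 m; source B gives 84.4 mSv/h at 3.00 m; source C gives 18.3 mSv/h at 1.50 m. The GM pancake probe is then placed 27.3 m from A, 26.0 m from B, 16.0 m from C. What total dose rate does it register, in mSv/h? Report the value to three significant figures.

Each source contributes Iᵢ·(dᵢ/rᵢ)²; contributions add.
A: 16.3 × (2.80/27.3)² = 0.1715 mSv/h
B: 84.4 × (3.00/26.0)² = 1.124 mSv/h
C: 18.3 × (1.50/16.0)² = 0.1608 mSv/h
Total = 0.1715 + 1.124 + 0.1608 = 1.456 mSv/h.

1.46 mSv/h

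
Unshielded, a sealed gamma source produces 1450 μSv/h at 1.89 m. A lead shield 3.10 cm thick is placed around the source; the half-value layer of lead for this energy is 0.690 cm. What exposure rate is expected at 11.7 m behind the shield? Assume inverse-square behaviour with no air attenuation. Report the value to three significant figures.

1.68 μSv/h

Distance alone: (1.89/11.7)² = 0.02609, so 1450 × 0.02609 = 37.83 μSv/h.
Shield: 3.10/0.690 = 4.493 half-value layers → attenuation 2^(−4.493) = 0.04441.
Combined: 37.83 × 0.04441 = 1.680 μSv/h.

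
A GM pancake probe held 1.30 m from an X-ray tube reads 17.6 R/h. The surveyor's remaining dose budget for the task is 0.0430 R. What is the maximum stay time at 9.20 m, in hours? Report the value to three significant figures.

Intensity scales as (d₁/d₂)², so rate at 9.20 m:
17.6 × (1.30/9.20)² = 17.6 × 0.01997 = 0.3515 R/h.
Stay time = 0.0430 R ÷ 0.3515 R/h = 0.1223 h.

0.122 h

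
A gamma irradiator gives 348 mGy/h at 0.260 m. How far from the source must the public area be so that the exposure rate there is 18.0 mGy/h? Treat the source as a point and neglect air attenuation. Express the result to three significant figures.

By the inverse-square law, d₂ = d₁·√(I₁/I₂).
I₁/I₂ = 348/18.0 = 19.33, so d₂ = 0.260 × √19.33 = 1.143 m.

1.14 m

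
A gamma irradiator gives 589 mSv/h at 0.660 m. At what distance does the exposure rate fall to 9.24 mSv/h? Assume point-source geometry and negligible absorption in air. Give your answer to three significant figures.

Since intensity falls as 1/r², d₂ = d₁·√(I₁/I₂).
I₁/I₂ = 589/9.24 = 63.74, so d₂ = 0.660 × √63.74 = 5.269 m.

5.27 m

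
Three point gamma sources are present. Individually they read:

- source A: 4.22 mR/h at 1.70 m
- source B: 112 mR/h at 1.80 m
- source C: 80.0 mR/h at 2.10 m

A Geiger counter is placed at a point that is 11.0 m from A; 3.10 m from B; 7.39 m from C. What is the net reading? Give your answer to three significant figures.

44.3 mR/h

By superposition, sum each source's inverse-square contribution:
A: 4.22 × (1.70/11.0)² = 0.1008 mR/h
B: 112 × (1.80/3.10)² = 37.76 mR/h
C: 80.0 × (2.10/7.39)² = 6.460 mR/h
Total = 0.1008 + 37.76 + 6.460 = 44.32 mR/h.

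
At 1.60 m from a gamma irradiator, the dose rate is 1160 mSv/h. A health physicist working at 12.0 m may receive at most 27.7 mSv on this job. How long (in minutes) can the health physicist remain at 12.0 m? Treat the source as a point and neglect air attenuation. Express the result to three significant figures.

80.6 min

By the inverse-square law, rate at 12.0 m:
(1.60/12.0)² = 0.01778, so 1160 × 0.01778 = 20.62 mSv/h.
Stay time = 27.7 mSv ÷ 20.62 mSv/h = 1.343 h = 80.58 min.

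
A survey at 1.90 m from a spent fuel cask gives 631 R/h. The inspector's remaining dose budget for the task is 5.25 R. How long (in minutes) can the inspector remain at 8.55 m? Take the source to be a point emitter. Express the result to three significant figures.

Applying the 1/r² law, rate at 8.55 m:
631 × (1.90/8.55)² = 631 × 0.04938 = 31.16 R/h.
Stay time = 5.25 R ÷ 31.16 R/h = 0.1685 h = 10.11 min.

10.1 min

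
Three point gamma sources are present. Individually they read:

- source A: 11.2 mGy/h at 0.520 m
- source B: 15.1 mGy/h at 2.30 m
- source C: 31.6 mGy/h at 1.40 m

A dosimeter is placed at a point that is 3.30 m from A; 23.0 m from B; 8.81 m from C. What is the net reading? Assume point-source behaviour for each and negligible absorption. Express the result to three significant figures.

1.23 mGy/h

Each source contributes Iᵢ·(dᵢ/rᵢ)²; contributions add.
A: 11.2 × (0.520/3.30)² = 0.2781 mGy/h
B: 15.1 × (2.30/23.0)² = 0.1510 mGy/h
C: 31.6 × (1.40/8.81)² = 0.7980 mGy/h
Total = 0.2781 + 0.1510 + 0.7980 = 1.227 mGy/h.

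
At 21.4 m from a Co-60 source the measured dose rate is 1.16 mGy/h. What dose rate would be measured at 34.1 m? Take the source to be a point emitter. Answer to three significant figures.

0.457 mGy/h

Since intensity falls as 1/r², scaling from 21.4 m to 34.1 m:
(21.4/34.1)² = 0.3938, so 1.16 × 0.3938 = 0.4568 mGy/h.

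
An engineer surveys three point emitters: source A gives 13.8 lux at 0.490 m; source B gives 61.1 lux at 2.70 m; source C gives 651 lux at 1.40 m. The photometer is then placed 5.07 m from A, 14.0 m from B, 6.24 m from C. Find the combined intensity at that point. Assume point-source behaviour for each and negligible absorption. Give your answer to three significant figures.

35.2 lux

By superposition, sum each source's inverse-square contribution:
A: 13.8 × (0.490/5.07)² = 0.1289 lux
B: 61.1 × (2.70/14.0)² = 2.273 lux
C: 651 × (1.40/6.24)² = 32.77 lux
Total = 0.1289 + 2.273 + 32.77 = 35.17 lux.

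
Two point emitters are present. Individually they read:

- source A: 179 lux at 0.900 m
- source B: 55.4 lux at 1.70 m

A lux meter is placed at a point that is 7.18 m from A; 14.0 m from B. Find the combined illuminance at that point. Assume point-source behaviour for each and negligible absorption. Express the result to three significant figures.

3.63 lux

Each source contributes Iᵢ·(dᵢ/rᵢ)²; contributions add.
A: 179 × (0.900/7.18)² = 2.812 lux
B: 55.4 × (1.70/14.0)² = 0.8169 lux
Total = 2.812 + 0.8169 = 3.629 lux.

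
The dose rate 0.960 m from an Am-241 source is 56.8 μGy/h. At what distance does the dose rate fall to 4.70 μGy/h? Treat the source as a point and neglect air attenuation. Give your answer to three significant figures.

Using I₁d₁² = I₂d₂², d₂ = d₁·√(I₁/I₂).
I₁/I₂ = 56.8/4.70 = 12.09, so d₂ = 0.960 × √12.09 = 3.338 m.

3.34 m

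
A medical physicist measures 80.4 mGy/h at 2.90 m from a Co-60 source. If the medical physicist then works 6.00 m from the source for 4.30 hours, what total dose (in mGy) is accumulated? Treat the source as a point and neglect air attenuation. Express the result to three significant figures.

80.8 mGy

Using I₁d₁² = I₂d₂², rate at 6.00 m:
80.4 × (2.90/6.00)² = 80.4 × 0.2336 = 18.78 mGy/h.
Dose = rate × time = 18.78 mGy/h × 4.300 h = 80.75 mGy.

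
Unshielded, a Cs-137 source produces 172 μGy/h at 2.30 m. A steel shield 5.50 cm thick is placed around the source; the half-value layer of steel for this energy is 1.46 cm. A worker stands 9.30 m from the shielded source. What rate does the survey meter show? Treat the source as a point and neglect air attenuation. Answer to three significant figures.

Distance alone: 172 × (2.30/9.30)² = 172 × 0.06116 = 10.52 μGy/h.
Shield: 5.50/1.46 = 3.767 half-value layers → attenuation 2^(−3.767) = 0.07345.
Combined: 10.52 × 0.07345 = 0.7727 μGy/h.

0.773 μGy/h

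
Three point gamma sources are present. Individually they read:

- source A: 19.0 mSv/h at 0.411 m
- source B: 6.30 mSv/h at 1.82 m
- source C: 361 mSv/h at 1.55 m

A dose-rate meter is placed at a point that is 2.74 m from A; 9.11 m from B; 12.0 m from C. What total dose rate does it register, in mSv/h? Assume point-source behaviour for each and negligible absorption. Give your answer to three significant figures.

By superposition, sum each source's inverse-square contribution:
A: 19.0 × (0.411/2.74)² = 0.4275 mSv/h
B: 6.30 × (1.82/9.11)² = 0.2514 mSv/h
C: 361 × (1.55/12.0)² = 6.023 mSv/h
Total = 0.4275 + 0.2514 + 6.023 = 6.702 mSv/h.

6.70 mSv/h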